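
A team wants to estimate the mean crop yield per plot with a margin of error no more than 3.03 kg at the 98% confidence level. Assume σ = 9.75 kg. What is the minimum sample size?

57

For a mean, the margin of error is E = z·σ/√n, so n = (zσ/E)².
At 98% confidence, z = 2.326.
n = (2.326 × 9.75 / 3.03)² = 56.02
Round up: n = 57.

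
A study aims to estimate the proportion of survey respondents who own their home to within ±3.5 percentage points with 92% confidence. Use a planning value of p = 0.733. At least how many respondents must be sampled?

n = 490

For a proportion with margin E = 0.035 at 92% confidence, z = 1.751.
n = p̂(1−p̂)(z/E)² = 0.733 × 0.267 × (1.751/0.035)² = 489.84
Round up: n = 490.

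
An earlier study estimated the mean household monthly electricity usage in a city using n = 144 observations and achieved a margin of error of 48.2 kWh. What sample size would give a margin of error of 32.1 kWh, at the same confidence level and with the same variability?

Margin of error scales as 1/√n, so n₂ = n₁·(E₁/E₂)².
n₂ = 144 × (48.2/32.1)² = 144 × 2.255 = 324.72
Round up: n₂ = 325.

325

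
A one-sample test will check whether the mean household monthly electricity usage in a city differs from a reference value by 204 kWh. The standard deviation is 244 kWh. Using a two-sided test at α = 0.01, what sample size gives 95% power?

For a one-sample z-test, n = ((z_{α/2} + z_β)·σ/δ)².
z_{α/2} = 2.576 (two-sided α = 0.01); z_β = 1.645 (power 95% → β = 0.05).
n = (4.221 × 244 / 204)² = 25.49
Round up: n = 26.

26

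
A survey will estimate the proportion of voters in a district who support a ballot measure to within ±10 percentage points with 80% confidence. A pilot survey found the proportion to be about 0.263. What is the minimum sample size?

For a proportion with margin E = 0.1 at 80% confidence, z = 1.282.
n = p̂(1−p̂)(z/E)² = 0.263 × 0.737 × (1.282/0.1)² = 31.86
Round up: n = 32.

32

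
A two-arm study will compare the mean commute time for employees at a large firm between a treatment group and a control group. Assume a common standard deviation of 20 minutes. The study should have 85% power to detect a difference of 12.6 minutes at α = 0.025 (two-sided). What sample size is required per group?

For two equal groups, n per group = 2·((z_{α/2} + z_β)·σ/δ)².
z_{α/2} = 2.241; z_β = 1.036 (power 85%).
n = 2 × (3.277 × 20 / 12.6)² = 2 × 27.06 = 54.12
Round up: n = 55 per group.

55 per group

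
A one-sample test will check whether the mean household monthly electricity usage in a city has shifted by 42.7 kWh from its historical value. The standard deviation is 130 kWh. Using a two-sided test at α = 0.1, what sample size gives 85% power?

For a one-sample z-test, n = ((z_{α/2} + z_β)·σ/δ)².
z_{α/2} = 1.645 (two-sided α = 0.1); z_β = 1.036 (power 85% → β = 0.15).
n = (2.681 × 130 / 42.7)² = 66.62
Round up: n = 67.

67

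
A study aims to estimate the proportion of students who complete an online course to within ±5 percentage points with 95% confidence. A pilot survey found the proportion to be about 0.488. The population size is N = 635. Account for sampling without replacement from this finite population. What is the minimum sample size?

n = 240

For a proportion with margin E = 0.05 at 95% confidence, z = 1.960.
n = p̂(1−p̂)(z/E)² = 0.488 × 0.512 × (1.960/0.05)² = 383.94 — call this n₀.
Finite-population correction with N = 635: n = n₀ / (1 + (n₀−1)/N) = 383.94 / 1.603 = 239.51
Round up: n = 240.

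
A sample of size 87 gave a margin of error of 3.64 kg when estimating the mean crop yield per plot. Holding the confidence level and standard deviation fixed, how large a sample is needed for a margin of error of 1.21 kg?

Margin of error scales as 1/√n, so n₂ = n₁·(E₁/E₂)².
n₂ = 87 × (3.64/1.21)² = 87 × 9.05 = 787.35
Round up: n₂ = 788.

n = 788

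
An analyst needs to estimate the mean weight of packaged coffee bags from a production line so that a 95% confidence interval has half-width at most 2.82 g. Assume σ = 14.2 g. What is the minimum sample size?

n = 98

For a mean, the margin of error is E = z·σ/√n, so n = (zσ/E)².
At 95% confidence, z = 1.960.
n = (1.960 × 14.2 / 2.82)² = 97.41
Round up: n = 98.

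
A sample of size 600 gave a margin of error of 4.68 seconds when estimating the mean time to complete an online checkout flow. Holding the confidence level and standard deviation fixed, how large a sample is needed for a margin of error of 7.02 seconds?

Margin of error scales as 1/√n, so n₂ = n₁·(E₁/E₂)².
n₂ = 600 × (4.68/7.02)² = 600 × 0.4444 = 266.64
Round up: n₂ = 267.

267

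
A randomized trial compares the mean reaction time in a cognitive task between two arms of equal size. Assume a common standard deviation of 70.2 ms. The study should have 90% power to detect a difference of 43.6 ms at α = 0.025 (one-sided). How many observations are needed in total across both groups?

For two equal groups, n per group = 2·((z_α + z_β)·σ/δ)².
z_α = 1.960; z_β = 1.282 (power 90%).
n = 2 × (3.242 × 70.2 / 43.6)² = 2 × 27.25 = 54.50
Round up: n = 55 per group.
Total across both groups: 2 × 55 = 110.

110 total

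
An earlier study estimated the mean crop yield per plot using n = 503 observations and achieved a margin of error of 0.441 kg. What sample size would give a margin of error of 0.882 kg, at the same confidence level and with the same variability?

126

Margin of error scales as 1/√n, so n₂ = n₁·(E₁/E₂)².
n₂ = 503 × (0.441/0.882)² = 503 × 0.25 = 125.75
Round up: n₂ = 126.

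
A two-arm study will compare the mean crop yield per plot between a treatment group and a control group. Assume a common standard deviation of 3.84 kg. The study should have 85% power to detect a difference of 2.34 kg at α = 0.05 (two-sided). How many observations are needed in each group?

49 per group

For two equal groups, n per group = 2·((z_{α/2} + z_β)·σ/δ)².
z_{α/2} = 1.960; z_β = 1.036 (power 85%).
n = 2 × (2.996 × 3.84 / 2.34)² = 2 × 24.17 = 48.34
Round up: n = 49 per group.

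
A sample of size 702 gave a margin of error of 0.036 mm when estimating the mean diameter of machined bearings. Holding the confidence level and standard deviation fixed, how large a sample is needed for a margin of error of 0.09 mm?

Margin of error scales as 1/√n, so n₂ = n₁·(E₁/E₂)².
n₂ = 702 × (0.036/0.09)² = 702 × 0.16 = 112.32
Round up: n₂ = 113.

n = 113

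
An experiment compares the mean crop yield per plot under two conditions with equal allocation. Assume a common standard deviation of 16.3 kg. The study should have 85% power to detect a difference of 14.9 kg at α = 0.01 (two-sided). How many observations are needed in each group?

32 per group

For two equal groups, n per group = 2·((z_{α/2} + z_β)·σ/δ)².
z_{α/2} = 2.576; z_β = 1.036 (power 85%).
n = 2 × (3.612 × 16.3 / 14.9)² = 2 × 15.61 = 31.22
Round up: n = 32 per group.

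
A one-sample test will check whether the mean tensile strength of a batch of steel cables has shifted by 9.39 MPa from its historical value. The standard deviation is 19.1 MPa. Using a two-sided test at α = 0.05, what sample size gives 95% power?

For a one-sample z-test, n = ((z_{α/2} + z_β)·σ/δ)².
z_{α/2} = 1.960 (two-sided α = 0.05); z_β = 1.645 (power 95% → β = 0.05).
n = (3.605 × 19.1 / 9.39)² = 53.77
Round up: n = 54.

54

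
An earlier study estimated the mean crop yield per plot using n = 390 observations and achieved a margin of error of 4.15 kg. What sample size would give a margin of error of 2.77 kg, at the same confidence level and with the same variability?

n = 876

Margin of error scales as 1/√n, so n₂ = n₁·(E₁/E₂)².
n₂ = 390 × (4.15/2.77)² = 390 × 2.245 = 875.55
Round up: n₂ = 876.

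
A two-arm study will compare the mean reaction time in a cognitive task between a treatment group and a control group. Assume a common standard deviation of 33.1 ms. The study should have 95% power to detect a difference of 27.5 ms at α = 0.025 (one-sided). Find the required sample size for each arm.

For two equal groups, n per group = 2·((z_α + z_β)·σ/δ)².
z_α = 1.960; z_β = 1.645 (power 95%).
n = 2 × (3.605 × 33.1 / 27.5)² = 2 × 18.83 = 37.66
Round up: n = 38 per group.

38 per group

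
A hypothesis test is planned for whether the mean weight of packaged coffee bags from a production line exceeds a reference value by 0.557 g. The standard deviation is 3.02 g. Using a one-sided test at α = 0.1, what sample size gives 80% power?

For a one-sample z-test, n = ((z_α + z_β)·σ/δ)².
z_α = 1.282 (one-sided α = 0.1); z_β = 0.842 (power 80% → β = 0.2).
n = (2.124 × 3.02 / 0.557)² = 132.62
Round up: n = 133.

133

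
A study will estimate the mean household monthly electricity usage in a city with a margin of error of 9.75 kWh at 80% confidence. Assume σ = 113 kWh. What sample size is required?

For a mean, the margin of error is E = z·σ/√n, so n = (zσ/E)².
At 80% confidence, z = 1.282.
n = (1.282 × 113 / 9.75)² = 220.76
Round up: n = 221.

221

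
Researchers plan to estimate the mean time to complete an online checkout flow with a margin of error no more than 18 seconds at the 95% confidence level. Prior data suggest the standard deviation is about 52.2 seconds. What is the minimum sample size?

For a mean, the margin of error is E = z·σ/√n, so n = (zσ/E)².
At 95% confidence, z = 1.960.
n = (1.960 × 52.2 / 18)² = 32.31
Round up: n = 33.

33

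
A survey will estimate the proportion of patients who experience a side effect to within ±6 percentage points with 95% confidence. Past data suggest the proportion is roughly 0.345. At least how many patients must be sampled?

For a proportion with margin E = 0.06 at 95% confidence, z = 1.960.
n = p̂(1−p̂)(z/E)² = 0.345 × 0.655 × (1.960/0.06)² = 241.14
Round up: n = 242.

242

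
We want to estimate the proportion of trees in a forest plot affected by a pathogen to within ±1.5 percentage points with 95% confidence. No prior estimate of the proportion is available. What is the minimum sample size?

n = 4269

For a proportion with margin E = 0.015 at 95% confidence, z = 1.960.
With no prior estimate, use p = 0.5, which maximizes p(1−p) at 0.25.
n = 0.25 × (z/E)² = 0.25 × (1.960/0.015)² = 4268.44
Round up: n = 4269.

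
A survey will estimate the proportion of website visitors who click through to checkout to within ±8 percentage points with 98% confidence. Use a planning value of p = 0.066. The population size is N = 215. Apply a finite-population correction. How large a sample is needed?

For a proportion with margin E = 0.08 at 98% confidence, z = 2.326.
n = p̂(1−p̂)(z/E)² = 0.066 × 0.934 × (2.326/0.08)² = 52.11 — call this n₀.
Finite-population correction with N = 215: n = n₀ / (1 + (n₀−1)/N) = 52.11 / 1.238 = 42.09
Round up: n = 43.

n = 43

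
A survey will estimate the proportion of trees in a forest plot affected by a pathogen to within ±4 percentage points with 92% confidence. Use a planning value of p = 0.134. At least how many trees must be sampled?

223

For a proportion with margin E = 0.04 at 92% confidence, z = 1.751.
n = p̂(1−p̂)(z/E)² = 0.134 × 0.866 × (1.751/0.04)² = 222.37
Round up: n = 223.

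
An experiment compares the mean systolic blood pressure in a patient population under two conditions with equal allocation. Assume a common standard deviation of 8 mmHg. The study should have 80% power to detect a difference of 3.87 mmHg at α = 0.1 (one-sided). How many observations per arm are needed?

39 per group

For two equal groups, n per group = 2·((z_α + z_β)·σ/δ)².
z_α = 1.282; z_β = 0.842 (power 80%).
n = 2 × (2.124 × 8 / 3.87)² = 2 × 19.28 = 38.56
Round up: n = 39 per group.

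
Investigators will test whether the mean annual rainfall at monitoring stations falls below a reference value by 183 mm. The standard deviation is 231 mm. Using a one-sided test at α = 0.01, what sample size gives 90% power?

n = 21

For a one-sample z-test, n = ((z_α + z_β)·σ/δ)².
z_α = 2.326 (one-sided α = 0.01); z_β = 1.282 (power 90% → β = 0.1).
n = (3.608 × 231 / 183)² = 20.74
Round up: n = 21.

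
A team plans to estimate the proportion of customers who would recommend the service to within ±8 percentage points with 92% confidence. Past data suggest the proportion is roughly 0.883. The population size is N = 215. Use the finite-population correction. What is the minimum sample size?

n = 41

For a proportion with margin E = 0.08 at 92% confidence, z = 1.751.
n = p̂(1−p̂)(z/E)² = 0.883 × 0.117 × (1.751/0.08)² = 49.49 — call this n₀.
Finite-population correction with N = 215: n = n₀ / (1 + (n₀−1)/N) = 49.49 / 1.226 = 40.37
Round up: n = 41.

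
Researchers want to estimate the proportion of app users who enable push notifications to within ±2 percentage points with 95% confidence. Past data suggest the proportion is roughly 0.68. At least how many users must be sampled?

2090

For a proportion with margin E = 0.02 at 95% confidence, z = 1.960.
n = p̂(1−p̂)(z/E)² = 0.68 × 0.32 × (1.960/0.02)² = 2089.83
Round up: n = 2090.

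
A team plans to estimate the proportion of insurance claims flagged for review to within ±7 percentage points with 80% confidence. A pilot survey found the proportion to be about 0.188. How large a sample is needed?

For a proportion with margin E = 0.07 at 80% confidence, z = 1.282.
n = p̂(1−p̂)(z/E)² = 0.188 × 0.812 × (1.282/0.07)² = 51.20
Round up: n = 52.

52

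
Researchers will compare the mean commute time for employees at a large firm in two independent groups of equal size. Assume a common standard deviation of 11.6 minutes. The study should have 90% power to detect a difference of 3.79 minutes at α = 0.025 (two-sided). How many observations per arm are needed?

233 per group

For two equal groups, n per group = 2·((z_{α/2} + z_β)·σ/δ)².
z_{α/2} = 2.241; z_β = 1.282 (power 90%).
n = 2 × (3.523 × 11.6 / 3.79)² = 2 × 116.27 = 232.54
Round up: n = 233 per group.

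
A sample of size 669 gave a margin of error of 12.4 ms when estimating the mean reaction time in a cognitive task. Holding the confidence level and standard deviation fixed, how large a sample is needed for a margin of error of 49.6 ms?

n = 42

Margin of error scales as 1/√n, so n₂ = n₁·(E₁/E₂)².
n₂ = 669 × (12.4/49.6)² = 669 × 0.0625 = 41.81
Round up: n₂ = 42.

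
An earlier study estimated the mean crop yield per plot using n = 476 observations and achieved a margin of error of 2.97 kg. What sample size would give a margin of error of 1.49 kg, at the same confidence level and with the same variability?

Margin of error scales as 1/√n, so n₂ = n₁·(E₁/E₂)².
n₂ = 476 × (2.97/1.49)² = 476 × 3.973 = 1891.15
Round up: n₂ = 1892.

1892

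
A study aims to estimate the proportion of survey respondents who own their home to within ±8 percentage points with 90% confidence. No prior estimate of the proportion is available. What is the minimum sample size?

106

For a proportion with margin E = 0.08 at 90% confidence, z = 1.645.
With no prior estimate, use p = 0.5, which maximizes p(1−p) at 0.25.
n = 0.25 × (z/E)² = 0.25 × (1.645/0.08)² = 105.70
Round up: n = 106.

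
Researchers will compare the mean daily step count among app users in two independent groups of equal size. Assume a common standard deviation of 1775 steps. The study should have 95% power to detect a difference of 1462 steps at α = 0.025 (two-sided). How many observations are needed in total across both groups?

For two equal groups, n per group = 2·((z_{α/2} + z_β)·σ/δ)².
z_{α/2} = 2.241; z_β = 1.645 (power 95%).
n = 2 × (3.886 × 1775 / 1462)² = 2 × 22.26 = 44.52
Round up: n = 45 per group.
Total across both groups: 2 × 45 = 90.

90 total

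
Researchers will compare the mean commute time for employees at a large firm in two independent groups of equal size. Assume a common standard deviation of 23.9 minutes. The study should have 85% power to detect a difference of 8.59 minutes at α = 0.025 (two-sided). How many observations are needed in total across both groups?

For two equal groups, n per group = 2·((z_{α/2} + z_β)·σ/δ)².
z_{α/2} = 2.241; z_β = 1.036 (power 85%).
n = 2 × (3.277 × 23.9 / 8.59)² = 2 × 83.13 = 166.26
Round up: n = 167 per group.
Total across both groups: 2 × 167 = 334.

334 total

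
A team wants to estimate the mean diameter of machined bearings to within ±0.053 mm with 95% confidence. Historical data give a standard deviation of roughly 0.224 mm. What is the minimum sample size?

For a mean, the margin of error is E = z·σ/√n, so n = (zσ/E)².
At 95% confidence, z = 1.960.
n = (1.960 × 0.224 / 0.053)² = 68.62
Round up: n = 69.

69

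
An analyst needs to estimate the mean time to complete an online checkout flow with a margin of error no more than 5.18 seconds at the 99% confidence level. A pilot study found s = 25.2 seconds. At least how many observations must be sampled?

n = 158

For a mean, the margin of error is E = z·σ/√n, so n = (zσ/E)².
At 99% confidence, z = 2.576.
n = (2.576 × 25.2 / 5.18)² = 157.05
Round up: n = 158.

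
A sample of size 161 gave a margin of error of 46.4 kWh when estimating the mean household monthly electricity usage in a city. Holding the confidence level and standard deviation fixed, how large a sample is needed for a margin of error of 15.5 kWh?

Margin of error scales as 1/√n, so n₂ = n₁·(E₁/E₂)².
n₂ = 161 × (46.4/15.5)² = 161 × 8.961 = 1442.72
Round up: n₂ = 1443.

n = 1443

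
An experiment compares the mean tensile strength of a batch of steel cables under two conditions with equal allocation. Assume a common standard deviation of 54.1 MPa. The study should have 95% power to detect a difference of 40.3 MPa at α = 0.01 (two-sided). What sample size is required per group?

65 per group

For two equal groups, n per group = 2·((z_{α/2} + z_β)·σ/δ)².
z_{α/2} = 2.576; z_β = 1.645 (power 95%).
n = 2 × (4.221 × 54.1 / 40.3)² = 2 × 32.11 = 64.22
Round up: n = 65 per group.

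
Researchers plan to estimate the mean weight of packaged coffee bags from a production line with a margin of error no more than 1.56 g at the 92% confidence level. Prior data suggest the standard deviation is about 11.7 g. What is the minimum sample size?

For a mean, the margin of error is E = z·σ/√n, so n = (zσ/E)².
At 92% confidence, z = 1.751.
n = (1.751 × 11.7 / 1.56)² = 172.46
Round up: n = 173.

n = 173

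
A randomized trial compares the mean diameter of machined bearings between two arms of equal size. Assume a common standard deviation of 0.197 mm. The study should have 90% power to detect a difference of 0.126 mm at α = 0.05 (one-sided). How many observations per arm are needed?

42 per group

For two equal groups, n per group = 2·((z_α + z_β)·σ/δ)².
z_α = 1.645; z_β = 1.282 (power 90%).
n = 2 × (2.927 × 0.197 / 0.126)² = 2 × 20.94 = 41.88
Round up: n = 42 per group.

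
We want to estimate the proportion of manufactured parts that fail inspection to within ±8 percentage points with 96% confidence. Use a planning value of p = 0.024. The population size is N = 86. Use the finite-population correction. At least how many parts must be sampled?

For a proportion with margin E = 0.08 at 96% confidence, z = 2.054.
n = p̂(1−p̂)(z/E)² = 0.024 × 0.976 × (2.054/0.08)² = 15.44 — call this n₀.
Finite-population correction with N = 86: n = n₀ / (1 + (n₀−1)/N) = 15.44 / 1.168 = 13.22
Round up: n = 14.

14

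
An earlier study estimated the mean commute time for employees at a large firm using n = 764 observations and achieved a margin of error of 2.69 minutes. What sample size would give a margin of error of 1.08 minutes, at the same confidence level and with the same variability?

4740

Margin of error scales as 1/√n, so n₂ = n₁·(E₁/E₂)².
n₂ = 764 × (2.69/1.08)² = 764 × 6.204 = 4739.86
Round up: n₂ = 4740.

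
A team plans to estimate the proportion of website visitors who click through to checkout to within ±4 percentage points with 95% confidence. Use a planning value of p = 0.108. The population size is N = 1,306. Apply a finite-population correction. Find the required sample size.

197

For a proportion with margin E = 0.04 at 95% confidence, z = 1.960.
n = p̂(1−p̂)(z/E)² = 0.108 × 0.892 × (1.960/0.04)² = 231.30 — call this n₀.
Finite-population correction with N = 1,306: n = n₀ / (1 + (n₀−1)/N) = 231.30 / 1.176 = 196.68
Round up: n = 197.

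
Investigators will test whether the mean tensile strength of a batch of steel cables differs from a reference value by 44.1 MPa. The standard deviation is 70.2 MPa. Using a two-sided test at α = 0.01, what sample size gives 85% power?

n = 34

For a one-sample z-test, n = ((z_{α/2} + z_β)·σ/δ)².
z_{α/2} = 2.576 (two-sided α = 0.01); z_β = 1.036 (power 85% → β = 0.15).
n = (3.612 × 70.2 / 44.1)² = 33.06
Round up: n = 34.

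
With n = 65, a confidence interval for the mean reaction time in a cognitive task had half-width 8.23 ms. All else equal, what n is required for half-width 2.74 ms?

Margin of error scales as 1/√n, so n₂ = n₁·(E₁/E₂)².
n₂ = 65 × (8.23/2.74)² = 65 × 9.022 = 586.43
Round up: n₂ = 587.

587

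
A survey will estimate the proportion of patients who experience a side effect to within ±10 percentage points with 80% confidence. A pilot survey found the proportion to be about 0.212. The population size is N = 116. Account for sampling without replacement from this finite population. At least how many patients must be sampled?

For a proportion with margin E = 0.1 at 80% confidence, z = 1.282.
n = p̂(1−p̂)(z/E)² = 0.212 × 0.788 × (1.282/0.1)² = 27.46 — call this n₀.
Finite-population correction with N = 116: n = n₀ / (1 + (n₀−1)/N) = 27.46 / 1.228 = 22.36
Round up: n = 23.

23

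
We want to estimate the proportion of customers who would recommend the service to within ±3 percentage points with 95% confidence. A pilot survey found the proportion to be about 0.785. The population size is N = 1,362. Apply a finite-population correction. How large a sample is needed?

n = 472

For a proportion with margin E = 0.03 at 95% confidence, z = 1.960.
n = p̂(1−p̂)(z/E)² = 0.785 × 0.215 × (1.960/0.03)² = 720.41 — call this n₀.
Finite-population correction with N = 1,362: n = n₀ / (1 + (n₀−1)/N) = 720.41 / 1.528 = 471.47
Round up: n = 472.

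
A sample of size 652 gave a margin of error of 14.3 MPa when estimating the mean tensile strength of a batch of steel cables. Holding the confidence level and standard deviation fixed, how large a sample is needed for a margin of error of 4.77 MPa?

Margin of error scales as 1/√n, so n₂ = n₁·(E₁/E₂)².
n₂ = 652 × (14.3/4.77)² = 652 × 8.987 = 5859.52
Round up: n₂ = 5860.

n = 5860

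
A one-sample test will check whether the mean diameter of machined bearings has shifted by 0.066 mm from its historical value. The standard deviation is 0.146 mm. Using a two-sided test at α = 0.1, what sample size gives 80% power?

For a one-sample z-test, n = ((z_{α/2} + z_β)·σ/δ)².
z_{α/2} = 1.645 (two-sided α = 0.1); z_β = 0.842 (power 80% → β = 0.2).
n = (2.487 × 0.146 / 0.066)² = 30.27
Round up: n = 31.

31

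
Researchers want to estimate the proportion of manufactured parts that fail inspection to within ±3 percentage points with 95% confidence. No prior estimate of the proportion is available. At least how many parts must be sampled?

1068

For a proportion with margin E = 0.03 at 95% confidence, z = 1.960.
With no prior estimate, use p = 0.5, which maximizes p(1−p) at 0.25.
n = 0.25 × (z/E)² = 0.25 × (1.960/0.03)² = 1067.11
Round up: n = 1068.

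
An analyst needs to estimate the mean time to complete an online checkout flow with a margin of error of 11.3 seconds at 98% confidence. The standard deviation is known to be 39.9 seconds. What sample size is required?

For a mean, the margin of error is E = z·σ/√n, so n = (zσ/E)².
At 98% confidence, z = 2.326.
n = (2.326 × 39.9 / 11.3)² = 67.45
Round up: n = 68.

68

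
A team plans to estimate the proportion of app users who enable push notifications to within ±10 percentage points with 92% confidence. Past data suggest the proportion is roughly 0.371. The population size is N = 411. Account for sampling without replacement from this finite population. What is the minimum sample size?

62

For a proportion with margin E = 0.1 at 92% confidence, z = 1.751.
n = p̂(1−p̂)(z/E)² = 0.371 × 0.629 × (1.751/0.1)² = 71.55 — call this n₀.
Finite-population correction with N = 411: n = n₀ / (1 + (n₀−1)/N) = 71.55 / 1.172 = 61.05
Round up: n = 62.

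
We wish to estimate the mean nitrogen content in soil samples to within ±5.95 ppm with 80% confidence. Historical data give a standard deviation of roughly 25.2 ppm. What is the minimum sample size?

n = 30

For a mean, the margin of error is E = z·σ/√n, so n = (zσ/E)².
At 80% confidence, z = 1.282.
n = (1.282 × 25.2 / 5.95)² = 29.48
Round up: n = 30.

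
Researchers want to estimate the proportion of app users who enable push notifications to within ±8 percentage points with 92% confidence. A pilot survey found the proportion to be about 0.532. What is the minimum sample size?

120

For a proportion with margin E = 0.08 at 92% confidence, z = 1.751.
n = p̂(1−p̂)(z/E)² = 0.532 × 0.468 × (1.751/0.08)² = 119.28
Round up: n = 120.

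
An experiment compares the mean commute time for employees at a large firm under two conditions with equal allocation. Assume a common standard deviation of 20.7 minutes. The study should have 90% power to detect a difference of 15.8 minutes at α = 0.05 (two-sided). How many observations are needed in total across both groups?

74 total

For two equal groups, n per group = 2·((z_{α/2} + z_β)·σ/δ)².
z_{α/2} = 1.960; z_β = 1.282 (power 90%).
n = 2 × (3.242 × 20.7 / 15.8)² = 2 × 18.04 = 36.08
Round up: n = 37 per group.
Total across both groups: 2 × 37 = 74.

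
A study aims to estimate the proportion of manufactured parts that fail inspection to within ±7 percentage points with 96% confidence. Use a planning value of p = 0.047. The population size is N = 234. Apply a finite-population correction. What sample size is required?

34

For a proportion with margin E = 0.07 at 96% confidence, z = 2.054.
n = p̂(1−p̂)(z/E)² = 0.047 × 0.953 × (2.054/0.07)² = 38.57 — call this n₀.
Finite-population correction with N = 234: n = n₀ / (1 + (n₀−1)/N) = 38.57 / 1.161 = 33.22
Round up: n = 34.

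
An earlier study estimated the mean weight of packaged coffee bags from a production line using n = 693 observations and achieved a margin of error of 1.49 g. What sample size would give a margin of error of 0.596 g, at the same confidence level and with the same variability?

n = 4332

Margin of error scales as 1/√n, so n₂ = n₁·(E₁/E₂)².
n₂ = 693 × (1.49/0.596)² = 693 × 6.25 = 4331.25
Round up: n₂ = 4332.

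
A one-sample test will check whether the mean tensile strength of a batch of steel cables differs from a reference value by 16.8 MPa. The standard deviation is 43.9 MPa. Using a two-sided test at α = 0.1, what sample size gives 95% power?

74

For a one-sample z-test, n = ((z_{α/2} + z_β)·σ/δ)².
z_{α/2} = 1.645 (two-sided α = 0.1); z_β = 1.645 (power 95% → β = 0.05).
n = (3.290 × 43.9 / 16.8)² = 73.91
Round up: n = 74.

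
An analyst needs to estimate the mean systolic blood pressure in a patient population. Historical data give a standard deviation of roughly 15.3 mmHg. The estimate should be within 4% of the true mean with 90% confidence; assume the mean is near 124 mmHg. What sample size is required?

For a mean, the margin of error is E = z·σ/√n, so n = (zσ/E)².
At 90% confidence, z = 1.645.
E = 4% of 124 = 4.96 mmHg.
n = (1.645 × 15.3 / 4.96)² = 25.75
Round up: n = 26.

26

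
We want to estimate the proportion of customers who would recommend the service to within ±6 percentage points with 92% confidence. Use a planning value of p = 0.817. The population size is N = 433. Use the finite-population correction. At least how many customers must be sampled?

99

For a proportion with margin E = 0.06 at 92% confidence, z = 1.751.
n = p̂(1−p̂)(z/E)² = 0.817 × 0.183 × (1.751/0.06)² = 127.33 — call this n₀.
Finite-population correction with N = 433: n = n₀ / (1 + (n₀−1)/N) = 127.33 / 1.292 = 98.55
Round up: n = 99.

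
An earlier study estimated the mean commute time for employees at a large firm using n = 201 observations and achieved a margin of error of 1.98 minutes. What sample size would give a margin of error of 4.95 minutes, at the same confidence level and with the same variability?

33

Margin of error scales as 1/√n, so n₂ = n₁·(E₁/E₂)².
n₂ = 201 × (1.98/4.95)² = 201 × 0.16 = 32.16
Round up: n₂ = 33.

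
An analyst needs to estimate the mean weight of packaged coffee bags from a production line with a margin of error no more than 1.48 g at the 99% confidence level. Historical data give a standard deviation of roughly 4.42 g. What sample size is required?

60

For a mean, the margin of error is E = z·σ/√n, so n = (zσ/E)².
At 99% confidence, z = 2.576.
n = (2.576 × 4.42 / 1.48)² = 59.19
Round up: n = 60.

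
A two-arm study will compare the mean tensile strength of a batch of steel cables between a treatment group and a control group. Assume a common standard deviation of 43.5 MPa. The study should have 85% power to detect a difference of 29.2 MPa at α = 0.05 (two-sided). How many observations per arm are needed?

40 per group

For two equal groups, n per group = 2·((z_{α/2} + z_β)·σ/δ)².
z_{α/2} = 1.960; z_β = 1.036 (power 85%).
n = 2 × (2.996 × 43.5 / 29.2)² = 2 × 19.92 = 39.84
Round up: n = 40 per group.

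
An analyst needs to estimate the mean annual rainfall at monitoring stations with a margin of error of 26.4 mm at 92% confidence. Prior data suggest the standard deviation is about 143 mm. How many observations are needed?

For a mean, the margin of error is E = z·σ/√n, so n = (zσ/E)².
At 92% confidence, z = 1.751.
n = (1.751 × 143 / 26.4)² = 89.96
Round up: n = 90.

90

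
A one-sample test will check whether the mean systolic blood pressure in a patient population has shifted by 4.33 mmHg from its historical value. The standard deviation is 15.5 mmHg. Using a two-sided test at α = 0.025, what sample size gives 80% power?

122

For a one-sample z-test, n = ((z_{α/2} + z_β)·σ/δ)².
z_{α/2} = 2.241 (two-sided α = 0.025); z_β = 0.842 (power 80% → β = 0.2).
n = (3.083 × 15.5 / 4.33)² = 121.80
Round up: n = 122.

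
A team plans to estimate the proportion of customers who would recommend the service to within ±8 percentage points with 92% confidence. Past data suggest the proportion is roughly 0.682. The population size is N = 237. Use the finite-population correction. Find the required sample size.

For a proportion with margin E = 0.08 at 92% confidence, z = 1.751.
n = p̂(1−p̂)(z/E)² = 0.682 × 0.318 × (1.751/0.08)² = 103.90 — call this n₀.
Finite-population correction with N = 237: n = n₀ / (1 + (n₀−1)/N) = 103.90 / 1.434 = 72.45
Round up: n = 73.

73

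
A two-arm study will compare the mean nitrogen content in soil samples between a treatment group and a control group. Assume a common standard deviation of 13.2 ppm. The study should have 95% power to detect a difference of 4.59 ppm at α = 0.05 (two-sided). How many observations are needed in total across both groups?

430 total

For two equal groups, n per group = 2·((z_{α/2} + z_β)·σ/δ)².
z_{α/2} = 1.960; z_β = 1.645 (power 95%).
n = 2 × (3.605 × 13.2 / 4.59)² = 2 × 107.48 = 214.96
Round up: n = 215 per group.
Total across both groups: 2 × 215 = 430.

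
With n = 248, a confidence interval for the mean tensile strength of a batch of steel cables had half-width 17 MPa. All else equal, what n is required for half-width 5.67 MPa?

Margin of error scales as 1/√n, so n₂ = n₁·(E₁/E₂)².
n₂ = 248 × (17/5.67)² = 248 × 8.989 = 2229.27
Round up: n₂ = 2230.

2230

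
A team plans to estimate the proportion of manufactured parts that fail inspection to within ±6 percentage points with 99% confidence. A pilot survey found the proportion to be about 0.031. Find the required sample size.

n = 56

For a proportion with margin E = 0.06 at 99% confidence, z = 2.576.
n = p̂(1−p̂)(z/E)² = 0.031 × 0.969 × (2.576/0.06)² = 55.37
Round up: n = 56.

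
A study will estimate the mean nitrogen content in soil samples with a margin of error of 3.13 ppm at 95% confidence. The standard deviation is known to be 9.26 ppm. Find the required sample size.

34

For a mean, the margin of error is E = z·σ/√n, so n = (zσ/E)².
At 95% confidence, z = 1.960.
n = (1.960 × 9.26 / 3.13)² = 33.62
Round up: n = 34.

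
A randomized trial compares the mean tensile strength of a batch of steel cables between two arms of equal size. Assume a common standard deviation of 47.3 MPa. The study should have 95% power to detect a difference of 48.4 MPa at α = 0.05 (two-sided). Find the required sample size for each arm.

25 per group

For two equal groups, n per group = 2·((z_{α/2} + z_β)·σ/δ)².
z_{α/2} = 1.960; z_β = 1.645 (power 95%).
n = 2 × (3.605 × 47.3 / 48.4)² = 2 × 12.41 = 24.82
Round up: n = 25 per group.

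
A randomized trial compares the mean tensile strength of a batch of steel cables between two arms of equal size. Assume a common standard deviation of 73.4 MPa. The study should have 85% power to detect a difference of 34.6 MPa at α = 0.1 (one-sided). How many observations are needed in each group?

49 per group

For two equal groups, n per group = 2·((z_α + z_β)·σ/δ)².
z_α = 1.282; z_β = 1.036 (power 85%).
n = 2 × (2.318 × 73.4 / 34.6)² = 2 × 24.18 = 48.36
Round up: n = 49 per group.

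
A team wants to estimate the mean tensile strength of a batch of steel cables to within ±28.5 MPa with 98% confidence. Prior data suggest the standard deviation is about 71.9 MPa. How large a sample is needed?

For a mean, the margin of error is E = z·σ/√n, so n = (zσ/E)².
At 98% confidence, z = 2.326.
n = (2.326 × 71.9 / 28.5)² = 34.43
Round up: n = 35.

35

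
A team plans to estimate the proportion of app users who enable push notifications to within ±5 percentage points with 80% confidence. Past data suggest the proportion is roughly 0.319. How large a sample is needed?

n = 143

For a proportion with margin E = 0.05 at 80% confidence, z = 1.282.
n = p̂(1−p̂)(z/E)² = 0.319 × 0.681 × (1.282/0.05)² = 142.82
Round up: n = 143.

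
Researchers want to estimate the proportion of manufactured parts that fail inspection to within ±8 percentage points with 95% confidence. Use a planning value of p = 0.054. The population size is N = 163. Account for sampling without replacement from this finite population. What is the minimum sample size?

26

For a proportion with margin E = 0.08 at 95% confidence, z = 1.960.
n = p̂(1−p̂)(z/E)² = 0.054 × 0.946 × (1.960/0.08)² = 30.66 — call this n₀.
Finite-population correction with N = 163: n = n₀ / (1 + (n₀−1)/N) = 30.66 / 1.182 = 25.94
Round up: n = 26.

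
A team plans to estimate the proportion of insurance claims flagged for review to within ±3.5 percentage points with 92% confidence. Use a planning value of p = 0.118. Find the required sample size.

261

For a proportion with margin E = 0.035 at 92% confidence, z = 1.751.
n = p̂(1−p̂)(z/E)² = 0.118 × 0.882 × (1.751/0.035)² = 260.49
Round up: n = 261.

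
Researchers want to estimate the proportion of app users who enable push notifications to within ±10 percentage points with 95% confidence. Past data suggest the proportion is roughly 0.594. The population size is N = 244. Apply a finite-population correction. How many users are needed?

68

For a proportion with margin E = 0.1 at 95% confidence, z = 1.960.
n = p̂(1−p̂)(z/E)² = 0.594 × 0.406 × (1.960/0.1)² = 92.65 — call this n₀.
Finite-population correction with N = 244: n = n₀ / (1 + (n₀−1)/N) = 92.65 / 1.376 = 67.33
Round up: n = 68.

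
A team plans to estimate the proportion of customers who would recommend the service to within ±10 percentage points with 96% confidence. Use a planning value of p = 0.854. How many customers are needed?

For a proportion with margin E = 0.1 at 96% confidence, z = 2.054.
n = p̂(1−p̂)(z/E)² = 0.854 × 0.146 × (2.054/0.1)² = 52.60
Round up: n = 53.

53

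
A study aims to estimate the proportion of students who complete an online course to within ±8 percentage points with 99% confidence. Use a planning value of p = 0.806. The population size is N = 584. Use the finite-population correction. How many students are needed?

For a proportion with margin E = 0.08 at 99% confidence, z = 2.576.
n = p̂(1−p̂)(z/E)² = 0.806 × 0.194 × (2.576/0.08)² = 162.12 — call this n₀.
Finite-population correction with N = 584: n = n₀ / (1 + (n₀−1)/N) = 162.12 / 1.276 = 127.05
Round up: n = 128.

128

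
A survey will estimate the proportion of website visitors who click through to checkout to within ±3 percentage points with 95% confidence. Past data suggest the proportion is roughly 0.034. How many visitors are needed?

n = 141

For a proportion with margin E = 0.03 at 95% confidence, z = 1.960.
n = p̂(1−p̂)(z/E)² = 0.034 × 0.966 × (1.960/0.03)² = 140.19
Round up: n = 141.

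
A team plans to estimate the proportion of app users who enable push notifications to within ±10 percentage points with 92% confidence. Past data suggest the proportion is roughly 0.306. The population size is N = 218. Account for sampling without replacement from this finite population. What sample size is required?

51

For a proportion with margin E = 0.1 at 92% confidence, z = 1.751.
n = p̂(1−p̂)(z/E)² = 0.306 × 0.694 × (1.751/0.1)² = 65.11 — call this n₀.
Finite-population correction with N = 218: n = n₀ / (1 + (n₀−1)/N) = 65.11 / 1.294 = 50.32
Round up: n = 51.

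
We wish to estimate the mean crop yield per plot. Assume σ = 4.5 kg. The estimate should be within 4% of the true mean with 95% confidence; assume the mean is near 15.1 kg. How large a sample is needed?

For a mean, the margin of error is E = z·σ/√n, so n = (zσ/E)².
At 95% confidence, z = 1.960.
E = 4% of 15.1 = 0.604 kg.
n = (1.960 × 4.5 / 0.604)² = 213.24
Round up: n = 214.

214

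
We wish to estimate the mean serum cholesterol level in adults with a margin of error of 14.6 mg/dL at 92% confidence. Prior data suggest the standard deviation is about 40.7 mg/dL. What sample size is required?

24

For a mean, the margin of error is E = z·σ/√n, so n = (zσ/E)².
At 92% confidence, z = 1.751.
n = (1.751 × 40.7 / 14.6)² = 23.83
Round up: n = 24.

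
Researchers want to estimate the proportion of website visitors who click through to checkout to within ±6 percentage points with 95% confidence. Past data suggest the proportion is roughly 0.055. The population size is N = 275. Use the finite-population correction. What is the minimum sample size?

For a proportion with margin E = 0.06 at 95% confidence, z = 1.960.
n = p̂(1−p̂)(z/E)² = 0.055 × 0.945 × (1.960/0.06)² = 55.46 — call this n₀.
Finite-population correction with N = 275: n = n₀ / (1 + (n₀−1)/N) = 55.46 / 1.198 = 46.29
Round up: n = 47.

47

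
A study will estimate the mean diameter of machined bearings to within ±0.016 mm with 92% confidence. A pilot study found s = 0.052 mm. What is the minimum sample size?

33

For a mean, the margin of error is E = z·σ/√n, so n = (zσ/E)².
At 92% confidence, z = 1.751.
n = (1.751 × 0.052 / 0.016)² = 32.38
Round up: n = 33.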